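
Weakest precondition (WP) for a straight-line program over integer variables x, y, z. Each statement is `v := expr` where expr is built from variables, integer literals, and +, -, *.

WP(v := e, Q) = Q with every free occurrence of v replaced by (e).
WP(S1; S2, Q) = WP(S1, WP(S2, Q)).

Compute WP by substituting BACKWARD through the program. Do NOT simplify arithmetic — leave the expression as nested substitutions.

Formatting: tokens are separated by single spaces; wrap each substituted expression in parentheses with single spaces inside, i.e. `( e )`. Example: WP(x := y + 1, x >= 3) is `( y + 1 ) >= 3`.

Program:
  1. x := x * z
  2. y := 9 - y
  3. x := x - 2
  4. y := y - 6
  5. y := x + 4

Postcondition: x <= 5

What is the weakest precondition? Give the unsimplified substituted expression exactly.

post: x <= 5
stmt 5: y := x + 4  -- replace 0 occurrence(s) of y with (x + 4)
  => x <= 5
stmt 4: y := y - 6  -- replace 0 occurrence(s) of y with (y - 6)
  => x <= 5
stmt 3: x := x - 2  -- replace 1 occurrence(s) of x with (x - 2)
  => ( x - 2 ) <= 5
stmt 2: y := 9 - y  -- replace 0 occurrence(s) of y with (9 - y)
  => ( x - 2 ) <= 5
stmt 1: x := x * z  -- replace 1 occurrence(s) of x with (x * z)
  => ( ( x * z ) - 2 ) <= 5

Answer: ( ( x * z ) - 2 ) <= 5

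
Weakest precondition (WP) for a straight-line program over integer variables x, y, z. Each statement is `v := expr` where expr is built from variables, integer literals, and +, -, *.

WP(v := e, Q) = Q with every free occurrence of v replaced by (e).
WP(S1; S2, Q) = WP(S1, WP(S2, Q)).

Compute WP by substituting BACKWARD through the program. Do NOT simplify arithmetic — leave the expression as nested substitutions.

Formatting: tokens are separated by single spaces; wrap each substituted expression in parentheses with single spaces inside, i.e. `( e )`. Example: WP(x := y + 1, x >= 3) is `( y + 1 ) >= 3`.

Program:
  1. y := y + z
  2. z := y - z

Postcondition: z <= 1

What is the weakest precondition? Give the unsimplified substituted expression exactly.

Answer: ( ( y + z ) - z ) <= 1

Derivation:
post: z <= 1
stmt 2: z := y - z  -- replace 1 occurrence(s) of z with (y - z)
  => ( y - z ) <= 1
stmt 1: y := y + z  -- replace 1 occurrence(s) of y with (y + z)
  => ( ( y + z ) - z ) <= 1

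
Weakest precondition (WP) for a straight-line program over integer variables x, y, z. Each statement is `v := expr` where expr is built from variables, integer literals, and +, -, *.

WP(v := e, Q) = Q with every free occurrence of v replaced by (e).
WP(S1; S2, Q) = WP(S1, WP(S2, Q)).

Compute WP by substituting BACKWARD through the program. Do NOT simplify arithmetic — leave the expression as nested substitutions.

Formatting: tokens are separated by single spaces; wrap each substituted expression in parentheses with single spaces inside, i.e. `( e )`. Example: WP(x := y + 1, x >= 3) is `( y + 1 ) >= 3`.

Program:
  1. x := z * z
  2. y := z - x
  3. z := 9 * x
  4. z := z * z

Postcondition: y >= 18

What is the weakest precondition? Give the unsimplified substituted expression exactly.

Answer: ( z - ( z * z ) ) >= 18

Derivation:
post: y >= 18
stmt 4: z := z * z  -- replace 0 occurrence(s) of z with (z * z)
  => y >= 18
stmt 3: z := 9 * x  -- replace 0 occurrence(s) of z with (9 * x)
  => y >= 18
stmt 2: y := z - x  -- replace 1 occurrence(s) of y with (z - x)
  => ( z - x ) >= 18
stmt 1: x := z * z  -- replace 1 occurrence(s) of x with (z * z)
  => ( z - ( z * z ) ) >= 18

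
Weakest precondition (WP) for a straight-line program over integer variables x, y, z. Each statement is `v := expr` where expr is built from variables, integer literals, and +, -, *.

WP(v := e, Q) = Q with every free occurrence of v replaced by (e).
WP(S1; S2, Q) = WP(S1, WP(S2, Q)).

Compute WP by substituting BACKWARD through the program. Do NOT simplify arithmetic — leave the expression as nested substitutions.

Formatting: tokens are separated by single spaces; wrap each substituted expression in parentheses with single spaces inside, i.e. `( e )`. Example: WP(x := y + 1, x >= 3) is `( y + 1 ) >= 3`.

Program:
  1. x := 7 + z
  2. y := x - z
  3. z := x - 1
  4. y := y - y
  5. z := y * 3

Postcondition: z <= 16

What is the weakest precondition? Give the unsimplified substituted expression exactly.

Answer: ( ( ( ( 7 + z ) - z ) - ( ( 7 + z ) - z ) ) * 3 ) <= 16

Derivation:
post: z <= 16
stmt 5: z := y * 3  -- replace 1 occurrence(s) of z with (y * 3)
  => ( y * 3 ) <= 16
stmt 4: y := y - y  -- replace 1 occurrence(s) of y with (y - y)
  => ( ( y - y ) * 3 ) <= 16
stmt 3: z := x - 1  -- replace 0 occurrence(s) of z with (x - 1)
  => ( ( y - y ) * 3 ) <= 16
stmt 2: y := x - z  -- replace 2 occurrence(s) of y with (x - z)
  => ( ( ( x - z ) - ( x - z ) ) * 3 ) <= 16
stmt 1: x := 7 + z  -- replace 2 occurrence(s) of x with (7 + z)
  => ( ( ( ( 7 + z ) - z ) - ( ( 7 + z ) - z ) ) * 3 ) <= 16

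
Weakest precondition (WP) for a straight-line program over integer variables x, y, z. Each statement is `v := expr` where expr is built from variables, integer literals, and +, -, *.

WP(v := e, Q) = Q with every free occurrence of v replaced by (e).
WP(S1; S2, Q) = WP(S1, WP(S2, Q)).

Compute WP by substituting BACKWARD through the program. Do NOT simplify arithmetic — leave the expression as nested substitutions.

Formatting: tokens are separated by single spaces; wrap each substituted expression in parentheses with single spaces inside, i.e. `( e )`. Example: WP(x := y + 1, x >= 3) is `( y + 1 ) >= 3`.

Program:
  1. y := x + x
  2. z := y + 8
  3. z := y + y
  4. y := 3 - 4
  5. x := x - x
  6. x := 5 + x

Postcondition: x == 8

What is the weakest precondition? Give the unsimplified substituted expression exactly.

post: x == 8
stmt 6: x := 5 + x  -- replace 1 occurrence(s) of x with (5 + x)
  => ( 5 + x ) == 8
stmt 5: x := x - x  -- replace 1 occurrence(s) of x with (x - x)
  => ( 5 + ( x - x ) ) == 8
stmt 4: y := 3 - 4  -- replace 0 occurrence(s) of y with (3 - 4)
  => ( 5 + ( x - x ) ) == 8
stmt 3: z := y + y  -- replace 0 occurrence(s) of z with (y + y)
  => ( 5 + ( x - x ) ) == 8
stmt 2: z := y + 8  -- replace 0 occurrence(s) of z with (y + 8)
  => ( 5 + ( x - x ) ) == 8
stmt 1: y := x + x  -- replace 0 occurrence(s) of y with (x + x)
  => ( 5 + ( x - x ) ) == 8

Answer: ( 5 + ( x - x ) ) == 8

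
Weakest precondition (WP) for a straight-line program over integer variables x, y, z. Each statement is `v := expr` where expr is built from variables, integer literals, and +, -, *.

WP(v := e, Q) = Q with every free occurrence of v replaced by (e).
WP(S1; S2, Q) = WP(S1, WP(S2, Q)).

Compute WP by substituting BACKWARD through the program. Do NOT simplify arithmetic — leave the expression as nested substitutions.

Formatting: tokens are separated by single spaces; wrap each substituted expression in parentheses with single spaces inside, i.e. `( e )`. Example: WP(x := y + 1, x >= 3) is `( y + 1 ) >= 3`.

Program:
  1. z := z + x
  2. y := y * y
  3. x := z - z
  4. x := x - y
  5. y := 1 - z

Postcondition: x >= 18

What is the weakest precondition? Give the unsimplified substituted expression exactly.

post: x >= 18
stmt 5: y := 1 - z  -- replace 0 occurrence(s) of y with (1 - z)
  => x >= 18
stmt 4: x := x - y  -- replace 1 occurrence(s) of x with (x - y)
  => ( x - y ) >= 18
stmt 3: x := z - z  -- replace 1 occurrence(s) of x with (z - z)
  => ( ( z - z ) - y ) >= 18
stmt 2: y := y * y  -- replace 1 occurrence(s) of y with (y * y)
  => ( ( z - z ) - ( y * y ) ) >= 18
stmt 1: z := z + x  -- replace 2 occurrence(s) of z with (z + x)
  => ( ( ( z + x ) - ( z + x ) ) - ( y * y ) ) >= 18

Answer: ( ( ( z + x ) - ( z + x ) ) - ( y * y ) ) >= 18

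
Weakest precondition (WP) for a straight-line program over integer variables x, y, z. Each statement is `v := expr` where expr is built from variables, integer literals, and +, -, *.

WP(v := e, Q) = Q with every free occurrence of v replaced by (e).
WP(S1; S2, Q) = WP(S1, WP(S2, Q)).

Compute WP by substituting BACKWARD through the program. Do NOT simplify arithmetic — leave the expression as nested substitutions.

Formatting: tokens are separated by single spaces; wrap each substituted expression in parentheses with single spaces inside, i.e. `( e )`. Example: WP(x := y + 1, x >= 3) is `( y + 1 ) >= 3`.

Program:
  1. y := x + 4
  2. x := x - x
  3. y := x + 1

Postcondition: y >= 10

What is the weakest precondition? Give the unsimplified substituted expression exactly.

Answer: ( ( x - x ) + 1 ) >= 10

Derivation:
post: y >= 10
stmt 3: y := x + 1  -- replace 1 occurrence(s) of y with (x + 1)
  => ( x + 1 ) >= 10
stmt 2: x := x - x  -- replace 1 occurrence(s) of x with (x - x)
  => ( ( x - x ) + 1 ) >= 10
stmt 1: y := x + 4  -- replace 0 occurrence(s) of y with (x + 4)
  => ( ( x - x ) + 1 ) >= 10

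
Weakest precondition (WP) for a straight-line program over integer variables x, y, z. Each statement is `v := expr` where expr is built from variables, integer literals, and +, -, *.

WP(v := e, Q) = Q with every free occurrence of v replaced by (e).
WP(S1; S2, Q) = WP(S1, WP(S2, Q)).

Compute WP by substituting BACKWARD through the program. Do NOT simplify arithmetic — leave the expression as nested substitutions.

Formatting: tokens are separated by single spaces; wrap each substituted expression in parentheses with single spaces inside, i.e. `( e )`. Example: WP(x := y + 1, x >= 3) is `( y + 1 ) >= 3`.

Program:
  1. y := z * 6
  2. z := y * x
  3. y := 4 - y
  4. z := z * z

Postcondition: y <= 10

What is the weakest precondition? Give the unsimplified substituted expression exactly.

Answer: ( 4 - ( z * 6 ) ) <= 10

Derivation:
post: y <= 10
stmt 4: z := z * z  -- replace 0 occurrence(s) of z with (z * z)
  => y <= 10
stmt 3: y := 4 - y  -- replace 1 occurrence(s) of y with (4 - y)
  => ( 4 - y ) <= 10
stmt 2: z := y * x  -- replace 0 occurrence(s) of z with (y * x)
  => ( 4 - y ) <= 10
stmt 1: y := z * 6  -- replace 1 occurrence(s) of y with (z * 6)
  => ( 4 - ( z * 6 ) ) <= 10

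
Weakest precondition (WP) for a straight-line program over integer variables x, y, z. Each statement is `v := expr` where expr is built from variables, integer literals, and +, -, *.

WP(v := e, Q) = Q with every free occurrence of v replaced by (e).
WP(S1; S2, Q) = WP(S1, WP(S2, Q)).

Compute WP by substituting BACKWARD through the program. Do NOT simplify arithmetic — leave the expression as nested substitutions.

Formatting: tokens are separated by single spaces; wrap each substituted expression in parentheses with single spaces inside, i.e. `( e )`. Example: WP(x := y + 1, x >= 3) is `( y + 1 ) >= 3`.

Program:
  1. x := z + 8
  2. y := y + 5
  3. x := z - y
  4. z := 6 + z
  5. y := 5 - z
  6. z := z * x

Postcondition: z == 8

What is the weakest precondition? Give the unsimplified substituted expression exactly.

post: z == 8
stmt 6: z := z * x  -- replace 1 occurrence(s) of z with (z * x)
  => ( z * x ) == 8
stmt 5: y := 5 - z  -- replace 0 occurrence(s) of y with (5 - z)
  => ( z * x ) == 8
stmt 4: z := 6 + z  -- replace 1 occurrence(s) of z with (6 + z)
  => ( ( 6 + z ) * x ) == 8
stmt 3: x := z - y  -- replace 1 occurrence(s) of x with (z - y)
  => ( ( 6 + z ) * ( z - y ) ) == 8
stmt 2: y := y + 5  -- replace 1 occurrence(s) of y with (y + 5)
  => ( ( 6 + z ) * ( z - ( y + 5 ) ) ) == 8
stmt 1: x := z + 8  -- replace 0 occurrence(s) of x with (z + 8)
  => ( ( 6 + z ) * ( z - ( y + 5 ) ) ) == 8

Answer: ( ( 6 + z ) * ( z - ( y + 5 ) ) ) == 8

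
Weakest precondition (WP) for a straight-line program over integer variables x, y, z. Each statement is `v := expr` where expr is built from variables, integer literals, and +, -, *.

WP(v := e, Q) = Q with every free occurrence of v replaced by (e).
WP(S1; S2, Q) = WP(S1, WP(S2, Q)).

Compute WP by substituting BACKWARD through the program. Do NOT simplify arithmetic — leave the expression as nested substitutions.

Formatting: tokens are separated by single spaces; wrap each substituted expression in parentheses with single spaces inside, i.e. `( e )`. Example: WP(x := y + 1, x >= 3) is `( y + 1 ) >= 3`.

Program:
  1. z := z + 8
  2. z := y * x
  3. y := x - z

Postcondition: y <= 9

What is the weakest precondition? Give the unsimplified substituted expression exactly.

post: y <= 9
stmt 3: y := x - z  -- replace 1 occurrence(s) of y with (x - z)
  => ( x - z ) <= 9
stmt 2: z := y * x  -- replace 1 occurrence(s) of z with (y * x)
  => ( x - ( y * x ) ) <= 9
stmt 1: z := z + 8  -- replace 0 occurrence(s) of z with (z + 8)
  => ( x - ( y * x ) ) <= 9

Answer: ( x - ( y * x ) ) <= 9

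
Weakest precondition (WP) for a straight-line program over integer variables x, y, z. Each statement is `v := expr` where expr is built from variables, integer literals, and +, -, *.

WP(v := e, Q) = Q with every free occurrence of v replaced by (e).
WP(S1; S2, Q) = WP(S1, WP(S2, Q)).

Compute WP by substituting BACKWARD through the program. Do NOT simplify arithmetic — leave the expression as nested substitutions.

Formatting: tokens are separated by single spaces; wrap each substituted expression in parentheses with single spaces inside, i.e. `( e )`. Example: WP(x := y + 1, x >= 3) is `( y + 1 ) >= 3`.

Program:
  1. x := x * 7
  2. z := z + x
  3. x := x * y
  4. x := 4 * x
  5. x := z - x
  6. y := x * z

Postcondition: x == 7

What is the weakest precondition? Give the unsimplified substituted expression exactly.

Answer: ( ( z + ( x * 7 ) ) - ( 4 * ( ( x * 7 ) * y ) ) ) == 7

Derivation:
post: x == 7
stmt 6: y := x * z  -- replace 0 occurrence(s) of y with (x * z)
  => x == 7
stmt 5: x := z - x  -- replace 1 occurrence(s) of x with (z - x)
  => ( z - x ) == 7
stmt 4: x := 4 * x  -- replace 1 occurrence(s) of x with (4 * x)
  => ( z - ( 4 * x ) ) == 7
stmt 3: x := x * y  -- replace 1 occurrence(s) of x with (x * y)
  => ( z - ( 4 * ( x * y ) ) ) == 7
stmt 2: z := z + x  -- replace 1 occurrence(s) of z with (z + x)
  => ( ( z + x ) - ( 4 * ( x * y ) ) ) == 7
stmt 1: x := x * 7  -- replace 2 occurrence(s) of x with (x * 7)
  => ( ( z + ( x * 7 ) ) - ( 4 * ( ( x * 7 ) * y ) ) ) == 7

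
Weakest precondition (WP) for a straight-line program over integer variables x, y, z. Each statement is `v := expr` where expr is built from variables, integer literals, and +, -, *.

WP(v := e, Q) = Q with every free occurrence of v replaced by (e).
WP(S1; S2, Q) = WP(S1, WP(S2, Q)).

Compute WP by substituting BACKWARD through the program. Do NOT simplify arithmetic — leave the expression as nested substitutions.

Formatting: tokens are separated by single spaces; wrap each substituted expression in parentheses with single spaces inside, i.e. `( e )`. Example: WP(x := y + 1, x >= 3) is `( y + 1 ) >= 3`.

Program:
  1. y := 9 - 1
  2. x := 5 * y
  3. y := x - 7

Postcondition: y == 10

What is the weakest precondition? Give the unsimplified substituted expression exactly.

post: y == 10
stmt 3: y := x - 7  -- replace 1 occurrence(s) of y with (x - 7)
  => ( x - 7 ) == 10
stmt 2: x := 5 * y  -- replace 1 occurrence(s) of x with (5 * y)
  => ( ( 5 * y ) - 7 ) == 10
stmt 1: y := 9 - 1  -- replace 1 occurrence(s) of y with (9 - 1)
  => ( ( 5 * ( 9 - 1 ) ) - 7 ) == 10

Answer: ( ( 5 * ( 9 - 1 ) ) - 7 ) == 10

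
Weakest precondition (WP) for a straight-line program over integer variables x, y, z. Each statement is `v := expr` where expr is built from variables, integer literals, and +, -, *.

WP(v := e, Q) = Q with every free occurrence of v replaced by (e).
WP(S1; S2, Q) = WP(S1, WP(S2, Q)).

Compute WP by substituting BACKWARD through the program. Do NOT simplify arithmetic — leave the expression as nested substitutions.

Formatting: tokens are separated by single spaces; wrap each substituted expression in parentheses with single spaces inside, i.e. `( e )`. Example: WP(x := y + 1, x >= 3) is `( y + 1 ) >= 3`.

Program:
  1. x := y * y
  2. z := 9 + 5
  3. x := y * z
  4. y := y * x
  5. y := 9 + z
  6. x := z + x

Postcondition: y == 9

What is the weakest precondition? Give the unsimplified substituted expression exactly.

Answer: ( 9 + ( 9 + 5 ) ) == 9

Derivation:
post: y == 9
stmt 6: x := z + x  -- replace 0 occurrence(s) of x with (z + x)
  => y == 9
stmt 5: y := 9 + z  -- replace 1 occurrence(s) of y with (9 + z)
  => ( 9 + z ) == 9
stmt 4: y := y * x  -- replace 0 occurrence(s) of y with (y * x)
  => ( 9 + z ) == 9
stmt 3: x := y * z  -- replace 0 occurrence(s) of x with (y * z)
  => ( 9 + z ) == 9
stmt 2: z := 9 + 5  -- replace 1 occurrence(s) of z with (9 + 5)
  => ( 9 + ( 9 + 5 ) ) == 9
stmt 1: x := y * y  -- replace 0 occurrence(s) of x with (y * y)
  => ( 9 + ( 9 + 5 ) ) == 9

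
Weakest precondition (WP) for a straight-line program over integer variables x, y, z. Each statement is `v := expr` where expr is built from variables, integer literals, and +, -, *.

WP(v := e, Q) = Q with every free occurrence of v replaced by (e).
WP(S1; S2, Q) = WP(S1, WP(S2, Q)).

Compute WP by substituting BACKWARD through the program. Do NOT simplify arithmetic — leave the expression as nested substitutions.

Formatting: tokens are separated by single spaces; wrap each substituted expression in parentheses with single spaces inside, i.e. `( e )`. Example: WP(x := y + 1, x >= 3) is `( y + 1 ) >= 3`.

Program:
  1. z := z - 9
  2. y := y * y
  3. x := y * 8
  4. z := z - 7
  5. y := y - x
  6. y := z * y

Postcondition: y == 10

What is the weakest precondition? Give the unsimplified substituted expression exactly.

post: y == 10
stmt 6: y := z * y  -- replace 1 occurrence(s) of y with (z * y)
  => ( z * y ) == 10
stmt 5: y := y - x  -- replace 1 occurrence(s) of y with (y - x)
  => ( z * ( y - x ) ) == 10
stmt 4: z := z - 7  -- replace 1 occurrence(s) of z with (z - 7)
  => ( ( z - 7 ) * ( y - x ) ) == 10
stmt 3: x := y * 8  -- replace 1 occurrence(s) of x with (y * 8)
  => ( ( z - 7 ) * ( y - ( y * 8 ) ) ) == 10
stmt 2: y := y * y  -- replace 2 occurrence(s) of y with (y * y)
  => ( ( z - 7 ) * ( ( y * y ) - ( ( y * y ) * 8 ) ) ) == 10
stmt 1: z := z - 9  -- replace 1 occurrence(s) of z with (z - 9)
  => ( ( ( z - 9 ) - 7 ) * ( ( y * y ) - ( ( y * y ) * 8 ) ) ) == 10

Answer: ( ( ( z - 9 ) - 7 ) * ( ( y * y ) - ( ( y * y ) * 8 ) ) ) == 10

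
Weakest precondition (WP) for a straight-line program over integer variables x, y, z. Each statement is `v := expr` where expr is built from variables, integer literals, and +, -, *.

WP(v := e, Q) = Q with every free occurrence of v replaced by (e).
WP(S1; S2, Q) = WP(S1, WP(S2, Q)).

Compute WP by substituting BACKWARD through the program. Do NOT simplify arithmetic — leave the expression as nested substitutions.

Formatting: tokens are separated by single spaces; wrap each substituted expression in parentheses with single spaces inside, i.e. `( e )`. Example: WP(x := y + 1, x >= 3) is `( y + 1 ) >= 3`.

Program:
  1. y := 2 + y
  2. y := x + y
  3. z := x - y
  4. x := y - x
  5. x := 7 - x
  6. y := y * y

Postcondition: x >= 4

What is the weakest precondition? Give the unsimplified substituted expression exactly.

Answer: ( 7 - ( ( x + ( 2 + y ) ) - x ) ) >= 4

Derivation:
post: x >= 4
stmt 6: y := y * y  -- replace 0 occurrence(s) of y with (y * y)
  => x >= 4
stmt 5: x := 7 - x  -- replace 1 occurrence(s) of x with (7 - x)
  => ( 7 - x ) >= 4
stmt 4: x := y - x  -- replace 1 occurrence(s) of x with (y - x)
  => ( 7 - ( y - x ) ) >= 4
stmt 3: z := x - y  -- replace 0 occurrence(s) of z with (x - y)
  => ( 7 - ( y - x ) ) >= 4
stmt 2: y := x + y  -- replace 1 occurrence(s) of y with (x + y)
  => ( 7 - ( ( x + y ) - x ) ) >= 4
stmt 1: y := 2 + y  -- replace 1 occurrence(s) of y with (2 + y)
  => ( 7 - ( ( x + ( 2 + y ) ) - x ) ) >= 4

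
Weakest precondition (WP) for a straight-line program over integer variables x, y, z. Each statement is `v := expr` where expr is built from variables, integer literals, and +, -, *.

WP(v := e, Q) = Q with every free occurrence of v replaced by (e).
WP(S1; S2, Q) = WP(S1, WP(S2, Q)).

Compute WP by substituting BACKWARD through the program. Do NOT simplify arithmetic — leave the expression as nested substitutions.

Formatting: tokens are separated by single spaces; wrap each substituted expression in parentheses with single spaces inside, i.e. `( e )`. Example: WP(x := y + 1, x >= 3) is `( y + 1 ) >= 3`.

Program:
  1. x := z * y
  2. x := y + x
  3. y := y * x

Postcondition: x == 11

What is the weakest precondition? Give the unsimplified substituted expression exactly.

Answer: ( y + ( z * y ) ) == 11

Derivation:
post: x == 11
stmt 3: y := y * x  -- replace 0 occurrence(s) of y with (y * x)
  => x == 11
stmt 2: x := y + x  -- replace 1 occurrence(s) of x with (y + x)
  => ( y + x ) == 11
stmt 1: x := z * y  -- replace 1 occurrence(s) of x with (z * y)
  => ( y + ( z * y ) ) == 11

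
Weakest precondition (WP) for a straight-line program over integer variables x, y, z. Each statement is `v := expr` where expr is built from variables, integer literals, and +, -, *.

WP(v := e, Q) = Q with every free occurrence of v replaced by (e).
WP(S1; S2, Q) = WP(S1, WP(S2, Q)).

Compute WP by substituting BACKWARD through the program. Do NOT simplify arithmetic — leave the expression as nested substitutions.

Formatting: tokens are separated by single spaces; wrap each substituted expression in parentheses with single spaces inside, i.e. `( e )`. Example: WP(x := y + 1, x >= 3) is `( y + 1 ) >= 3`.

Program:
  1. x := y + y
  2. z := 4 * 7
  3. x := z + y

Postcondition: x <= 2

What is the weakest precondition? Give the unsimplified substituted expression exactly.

Answer: ( ( 4 * 7 ) + y ) <= 2

Derivation:
post: x <= 2
stmt 3: x := z + y  -- replace 1 occurrence(s) of x with (z + y)
  => ( z + y ) <= 2
stmt 2: z := 4 * 7  -- replace 1 occurrence(s) of z with (4 * 7)
  => ( ( 4 * 7 ) + y ) <= 2
stmt 1: x := y + y  -- replace 0 occurrence(s) of x with (y + y)
  => ( ( 4 * 7 ) + y ) <= 2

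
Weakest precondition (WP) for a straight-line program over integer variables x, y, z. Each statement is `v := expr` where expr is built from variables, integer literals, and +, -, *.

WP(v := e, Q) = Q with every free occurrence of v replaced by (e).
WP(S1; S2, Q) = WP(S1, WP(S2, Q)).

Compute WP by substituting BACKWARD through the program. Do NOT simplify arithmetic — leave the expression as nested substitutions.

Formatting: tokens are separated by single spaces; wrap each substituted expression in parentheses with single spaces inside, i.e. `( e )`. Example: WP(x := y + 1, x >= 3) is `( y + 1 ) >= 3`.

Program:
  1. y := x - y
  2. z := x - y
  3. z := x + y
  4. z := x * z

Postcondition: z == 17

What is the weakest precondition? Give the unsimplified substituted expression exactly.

Answer: ( x * ( x + ( x - y ) ) ) == 17

Derivation:
post: z == 17
stmt 4: z := x * z  -- replace 1 occurrence(s) of z with (x * z)
  => ( x * z ) == 17
stmt 3: z := x + y  -- replace 1 occurrence(s) of z with (x + y)
  => ( x * ( x + y ) ) == 17
stmt 2: z := x - y  -- replace 0 occurrence(s) of z with (x - y)
  => ( x * ( x + y ) ) == 17
stmt 1: y := x - y  -- replace 1 occurrence(s) of y with (x - y)
  => ( x * ( x + ( x - y ) ) ) == 17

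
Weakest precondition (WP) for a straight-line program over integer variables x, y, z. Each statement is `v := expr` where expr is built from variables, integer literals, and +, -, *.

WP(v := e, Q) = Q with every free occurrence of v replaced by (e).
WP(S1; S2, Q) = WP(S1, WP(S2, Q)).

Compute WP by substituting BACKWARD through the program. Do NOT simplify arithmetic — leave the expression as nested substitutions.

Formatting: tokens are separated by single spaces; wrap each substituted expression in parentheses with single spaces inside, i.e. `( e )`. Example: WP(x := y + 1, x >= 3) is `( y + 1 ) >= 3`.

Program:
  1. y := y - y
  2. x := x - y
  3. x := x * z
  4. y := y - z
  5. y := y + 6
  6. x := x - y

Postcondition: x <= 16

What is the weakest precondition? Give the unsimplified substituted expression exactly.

post: x <= 16
stmt 6: x := x - y  -- replace 1 occurrence(s) of x with (x - y)
  => ( x - y ) <= 16
stmt 5: y := y + 6  -- replace 1 occurrence(s) of y with (y + 6)
  => ( x - ( y + 6 ) ) <= 16
stmt 4: y := y - z  -- replace 1 occurrence(s) of y with (y - z)
  => ( x - ( ( y - z ) + 6 ) ) <= 16
stmt 3: x := x * z  -- replace 1 occurrence(s) of x with (x * z)
  => ( ( x * z ) - ( ( y - z ) + 6 ) ) <= 16
stmt 2: x := x - y  -- replace 1 occurrence(s) of x with (x - y)
  => ( ( ( x - y ) * z ) - ( ( y - z ) + 6 ) ) <= 16
stmt 1: y := y - y  -- replace 2 occurrence(s) of y with (y - y)
  => ( ( ( x - ( y - y ) ) * z ) - ( ( ( y - y ) - z ) + 6 ) ) <= 16

Answer: ( ( ( x - ( y - y ) ) * z ) - ( ( ( y - y ) - z ) + 6 ) ) <= 16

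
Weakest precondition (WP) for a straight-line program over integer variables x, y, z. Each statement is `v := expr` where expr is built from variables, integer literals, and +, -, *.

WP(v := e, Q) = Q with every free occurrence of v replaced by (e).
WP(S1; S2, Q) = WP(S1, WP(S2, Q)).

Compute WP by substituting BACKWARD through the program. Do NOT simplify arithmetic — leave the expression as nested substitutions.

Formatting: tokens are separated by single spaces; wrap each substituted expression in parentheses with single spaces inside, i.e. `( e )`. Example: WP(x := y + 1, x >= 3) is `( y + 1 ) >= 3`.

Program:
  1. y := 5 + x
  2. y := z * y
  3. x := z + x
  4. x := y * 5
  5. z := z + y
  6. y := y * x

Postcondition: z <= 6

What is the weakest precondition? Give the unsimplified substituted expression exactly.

Answer: ( z + ( z * ( 5 + x ) ) ) <= 6

Derivation:
post: z <= 6
stmt 6: y := y * x  -- replace 0 occurrence(s) of y with (y * x)
  => z <= 6
stmt 5: z := z + y  -- replace 1 occurrence(s) of z with (z + y)
  => ( z + y ) <= 6
stmt 4: x := y * 5  -- replace 0 occurrence(s) of x with (y * 5)
  => ( z + y ) <= 6
stmt 3: x := z + x  -- replace 0 occurrence(s) of x with (z + x)
  => ( z + y ) <= 6
stmt 2: y := z * y  -- replace 1 occurrence(s) of y with (z * y)
  => ( z + ( z * y ) ) <= 6
stmt 1: y := 5 + x  -- replace 1 occurrence(s) of y with (5 + x)
  => ( z + ( z * ( 5 + x ) ) ) <= 6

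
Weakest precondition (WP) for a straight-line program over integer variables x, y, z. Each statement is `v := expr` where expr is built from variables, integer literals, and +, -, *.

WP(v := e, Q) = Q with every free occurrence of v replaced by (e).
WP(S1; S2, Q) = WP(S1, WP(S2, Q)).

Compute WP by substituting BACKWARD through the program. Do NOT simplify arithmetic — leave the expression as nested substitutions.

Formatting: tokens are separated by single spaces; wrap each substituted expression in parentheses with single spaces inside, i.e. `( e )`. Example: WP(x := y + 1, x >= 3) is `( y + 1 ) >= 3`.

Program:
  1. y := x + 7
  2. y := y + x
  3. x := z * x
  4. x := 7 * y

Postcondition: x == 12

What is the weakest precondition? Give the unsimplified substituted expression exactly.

Answer: ( 7 * ( ( x + 7 ) + x ) ) == 12

Derivation:
post: x == 12
stmt 4: x := 7 * y  -- replace 1 occurrence(s) of x with (7 * y)
  => ( 7 * y ) == 12
stmt 3: x := z * x  -- replace 0 occurrence(s) of x with (z * x)
  => ( 7 * y ) == 12
stmt 2: y := y + x  -- replace 1 occurrence(s) of y with (y + x)
  => ( 7 * ( y + x ) ) == 12
stmt 1: y := x + 7  -- replace 1 occurrence(s) of y with (x + 7)
  => ( 7 * ( ( x + 7 ) + x ) ) == 12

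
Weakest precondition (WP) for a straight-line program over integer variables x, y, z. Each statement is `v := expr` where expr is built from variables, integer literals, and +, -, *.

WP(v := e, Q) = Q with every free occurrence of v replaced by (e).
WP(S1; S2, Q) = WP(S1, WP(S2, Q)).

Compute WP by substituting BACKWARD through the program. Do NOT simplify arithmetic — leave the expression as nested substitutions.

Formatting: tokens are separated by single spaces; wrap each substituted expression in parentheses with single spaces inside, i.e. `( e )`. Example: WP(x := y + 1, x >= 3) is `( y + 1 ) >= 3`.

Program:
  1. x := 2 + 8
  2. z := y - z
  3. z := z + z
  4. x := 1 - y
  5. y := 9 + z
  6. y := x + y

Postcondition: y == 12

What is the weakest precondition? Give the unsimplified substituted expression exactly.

Answer: ( ( 1 - y ) + ( 9 + ( ( y - z ) + ( y - z ) ) ) ) == 12

Derivation:
post: y == 12
stmt 6: y := x + y  -- replace 1 occurrence(s) of y with (x + y)
  => ( x + y ) == 12
stmt 5: y := 9 + z  -- replace 1 occurrence(s) of y with (9 + z)
  => ( x + ( 9 + z ) ) == 12
stmt 4: x := 1 - y  -- replace 1 occurrence(s) of x with (1 - y)
  => ( ( 1 - y ) + ( 9 + z ) ) == 12
stmt 3: z := z + z  -- replace 1 occurrence(s) of z with (z + z)
  => ( ( 1 - y ) + ( 9 + ( z + z ) ) ) == 12
stmt 2: z := y - z  -- replace 2 occurrence(s) of z with (y - z)
  => ( ( 1 - y ) + ( 9 + ( ( y - z ) + ( y - z ) ) ) ) == 12
stmt 1: x := 2 + 8  -- replace 0 occurrence(s) of x with (2 + 8)
  => ( ( 1 - y ) + ( 9 + ( ( y - z ) + ( y - z ) ) ) ) == 12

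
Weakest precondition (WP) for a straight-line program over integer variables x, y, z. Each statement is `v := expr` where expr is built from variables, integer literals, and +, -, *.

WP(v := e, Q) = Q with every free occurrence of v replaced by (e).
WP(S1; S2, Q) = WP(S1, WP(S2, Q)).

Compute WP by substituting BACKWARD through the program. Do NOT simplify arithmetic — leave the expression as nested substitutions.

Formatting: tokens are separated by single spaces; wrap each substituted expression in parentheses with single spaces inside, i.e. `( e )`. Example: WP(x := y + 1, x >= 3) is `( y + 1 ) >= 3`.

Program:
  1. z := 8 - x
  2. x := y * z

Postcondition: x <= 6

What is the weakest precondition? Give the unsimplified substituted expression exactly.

Answer: ( y * ( 8 - x ) ) <= 6

Derivation:
post: x <= 6
stmt 2: x := y * z  -- replace 1 occurrence(s) of x with (y * z)
  => ( y * z ) <= 6
stmt 1: z := 8 - x  -- replace 1 occurrence(s) of z with (8 - x)
  => ( y * ( 8 - x ) ) <= 6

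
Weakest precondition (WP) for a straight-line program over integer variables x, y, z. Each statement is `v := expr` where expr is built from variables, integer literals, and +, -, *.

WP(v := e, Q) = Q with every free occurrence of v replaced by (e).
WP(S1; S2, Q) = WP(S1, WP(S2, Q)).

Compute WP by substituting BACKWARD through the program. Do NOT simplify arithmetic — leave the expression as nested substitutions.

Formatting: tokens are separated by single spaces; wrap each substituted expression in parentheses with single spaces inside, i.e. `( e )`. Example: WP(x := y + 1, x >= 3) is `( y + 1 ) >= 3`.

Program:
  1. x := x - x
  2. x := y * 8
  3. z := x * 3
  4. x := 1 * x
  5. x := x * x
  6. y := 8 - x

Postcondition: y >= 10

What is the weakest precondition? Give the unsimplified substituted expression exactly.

Answer: ( 8 - ( ( 1 * ( y * 8 ) ) * ( 1 * ( y * 8 ) ) ) ) >= 10

Derivation:
post: y >= 10
stmt 6: y := 8 - x  -- replace 1 occurrence(s) of y with (8 - x)
  => ( 8 - x ) >= 10
stmt 5: x := x * x  -- replace 1 occurrence(s) of x with (x * x)
  => ( 8 - ( x * x ) ) >= 10
stmt 4: x := 1 * x  -- replace 2 occurrence(s) of x with (1 * x)
  => ( 8 - ( ( 1 * x ) * ( 1 * x ) ) ) >= 10
stmt 3: z := x * 3  -- replace 0 occurrence(s) of z with (x * 3)
  => ( 8 - ( ( 1 * x ) * ( 1 * x ) ) ) >= 10
stmt 2: x := y * 8  -- replace 2 occurrence(s) of x with (y * 8)
  => ( 8 - ( ( 1 * ( y * 8 ) ) * ( 1 * ( y * 8 ) ) ) ) >= 10
stmt 1: x := x - x  -- replace 0 occurrence(s) of x with (x - x)
  => ( 8 - ( ( 1 * ( y * 8 ) ) * ( 1 * ( y * 8 ) ) ) ) >= 10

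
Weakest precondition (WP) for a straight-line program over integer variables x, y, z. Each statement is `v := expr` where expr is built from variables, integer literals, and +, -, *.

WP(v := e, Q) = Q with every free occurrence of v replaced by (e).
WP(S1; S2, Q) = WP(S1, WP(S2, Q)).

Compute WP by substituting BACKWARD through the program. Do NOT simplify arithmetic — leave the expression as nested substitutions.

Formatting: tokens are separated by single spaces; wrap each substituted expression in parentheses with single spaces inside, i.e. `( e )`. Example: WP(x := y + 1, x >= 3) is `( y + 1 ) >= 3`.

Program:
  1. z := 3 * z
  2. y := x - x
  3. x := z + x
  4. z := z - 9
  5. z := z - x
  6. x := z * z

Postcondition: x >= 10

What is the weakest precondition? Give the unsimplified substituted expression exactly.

Answer: ( ( ( ( 3 * z ) - 9 ) - ( ( 3 * z ) + x ) ) * ( ( ( 3 * z ) - 9 ) - ( ( 3 * z ) + x ) ) ) >= 10

Derivation:
post: x >= 10
stmt 6: x := z * z  -- replace 1 occurrence(s) of x with (z * z)
  => ( z * z ) >= 10
stmt 5: z := z - x  -- replace 2 occurrence(s) of z with (z - x)
  => ( ( z - x ) * ( z - x ) ) >= 10
stmt 4: z := z - 9  -- replace 2 occurrence(s) of z with (z - 9)
  => ( ( ( z - 9 ) - x ) * ( ( z - 9 ) - x ) ) >= 10
stmt 3: x := z + x  -- replace 2 occurrence(s) of x with (z + x)
  => ( ( ( z - 9 ) - ( z + x ) ) * ( ( z - 9 ) - ( z + x ) ) ) >= 10
stmt 2: y := x - x  -- replace 0 occurrence(s) of y with (x - x)
  => ( ( ( z - 9 ) - ( z + x ) ) * ( ( z - 9 ) - ( z + x ) ) ) >= 10
stmt 1: z := 3 * z  -- replace 4 occurrence(s) of z with (3 * z)
  => ( ( ( ( 3 * z ) - 9 ) - ( ( 3 * z ) + x ) ) * ( ( ( 3 * z ) - 9 ) - ( ( 3 * z ) + x ) ) ) >= 10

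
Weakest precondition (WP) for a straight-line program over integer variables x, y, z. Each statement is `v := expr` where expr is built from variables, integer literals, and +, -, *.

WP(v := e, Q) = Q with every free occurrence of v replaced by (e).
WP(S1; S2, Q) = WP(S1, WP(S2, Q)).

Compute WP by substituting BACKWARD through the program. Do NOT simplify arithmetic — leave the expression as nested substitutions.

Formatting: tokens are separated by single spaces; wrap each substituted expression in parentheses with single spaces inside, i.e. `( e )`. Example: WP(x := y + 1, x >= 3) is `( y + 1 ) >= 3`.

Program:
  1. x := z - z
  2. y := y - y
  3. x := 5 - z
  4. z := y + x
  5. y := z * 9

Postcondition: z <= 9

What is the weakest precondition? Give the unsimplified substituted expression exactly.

Answer: ( ( y - y ) + ( 5 - z ) ) <= 9

Derivation:
post: z <= 9
stmt 5: y := z * 9  -- replace 0 occurrence(s) of y with (z * 9)
  => z <= 9
stmt 4: z := y + x  -- replace 1 occurrence(s) of z with (y + x)
  => ( y + x ) <= 9
stmt 3: x := 5 - z  -- replace 1 occurrence(s) of x with (5 - z)
  => ( y + ( 5 - z ) ) <= 9
stmt 2: y := y - y  -- replace 1 occurrence(s) of y with (y - y)
  => ( ( y - y ) + ( 5 - z ) ) <= 9
stmt 1: x := z - z  -- replace 0 occurrence(s) of x with (z - z)
  => ( ( y - y ) + ( 5 - z ) ) <= 9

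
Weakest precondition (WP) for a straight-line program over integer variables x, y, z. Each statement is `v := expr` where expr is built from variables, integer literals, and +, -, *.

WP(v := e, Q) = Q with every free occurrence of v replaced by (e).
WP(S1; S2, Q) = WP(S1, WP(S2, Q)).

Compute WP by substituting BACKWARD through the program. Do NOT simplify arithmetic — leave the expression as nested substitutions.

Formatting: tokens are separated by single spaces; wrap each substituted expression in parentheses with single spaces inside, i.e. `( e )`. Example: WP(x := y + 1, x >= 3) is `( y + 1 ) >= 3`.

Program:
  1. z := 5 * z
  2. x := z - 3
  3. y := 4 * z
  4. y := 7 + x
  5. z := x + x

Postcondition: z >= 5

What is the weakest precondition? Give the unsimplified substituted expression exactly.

post: z >= 5
stmt 5: z := x + x  -- replace 1 occurrence(s) of z with (x + x)
  => ( x + x ) >= 5
stmt 4: y := 7 + x  -- replace 0 occurrence(s) of y with (7 + x)
  => ( x + x ) >= 5
stmt 3: y := 4 * z  -- replace 0 occurrence(s) of y with (4 * z)
  => ( x + x ) >= 5
stmt 2: x := z - 3  -- replace 2 occurrence(s) of x with (z - 3)
  => ( ( z - 3 ) + ( z - 3 ) ) >= 5
stmt 1: z := 5 * z  -- replace 2 occurrence(s) of z with (5 * z)
  => ( ( ( 5 * z ) - 3 ) + ( ( 5 * z ) - 3 ) ) >= 5

Answer: ( ( ( 5 * z ) - 3 ) + ( ( 5 * z ) - 3 ) ) >= 5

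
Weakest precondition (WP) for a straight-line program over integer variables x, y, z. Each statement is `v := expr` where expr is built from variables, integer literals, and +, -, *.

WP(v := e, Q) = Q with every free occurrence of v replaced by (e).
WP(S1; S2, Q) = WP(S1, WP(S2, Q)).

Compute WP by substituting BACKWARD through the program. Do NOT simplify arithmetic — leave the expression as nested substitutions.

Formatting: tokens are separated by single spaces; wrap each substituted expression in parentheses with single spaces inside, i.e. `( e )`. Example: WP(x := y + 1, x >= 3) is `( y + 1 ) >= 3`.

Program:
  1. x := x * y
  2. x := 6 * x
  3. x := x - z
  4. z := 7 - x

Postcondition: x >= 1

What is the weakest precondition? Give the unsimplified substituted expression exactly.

Answer: ( ( 6 * ( x * y ) ) - z ) >= 1

Derivation:
post: x >= 1
stmt 4: z := 7 - x  -- replace 0 occurrence(s) of z with (7 - x)
  => x >= 1
stmt 3: x := x - z  -- replace 1 occurrence(s) of x with (x - z)
  => ( x - z ) >= 1
stmt 2: x := 6 * x  -- replace 1 occurrence(s) of x with (6 * x)
  => ( ( 6 * x ) - z ) >= 1
stmt 1: x := x * y  -- replace 1 occurrence(s) of x with (x * y)
  => ( ( 6 * ( x * y ) ) - z ) >= 1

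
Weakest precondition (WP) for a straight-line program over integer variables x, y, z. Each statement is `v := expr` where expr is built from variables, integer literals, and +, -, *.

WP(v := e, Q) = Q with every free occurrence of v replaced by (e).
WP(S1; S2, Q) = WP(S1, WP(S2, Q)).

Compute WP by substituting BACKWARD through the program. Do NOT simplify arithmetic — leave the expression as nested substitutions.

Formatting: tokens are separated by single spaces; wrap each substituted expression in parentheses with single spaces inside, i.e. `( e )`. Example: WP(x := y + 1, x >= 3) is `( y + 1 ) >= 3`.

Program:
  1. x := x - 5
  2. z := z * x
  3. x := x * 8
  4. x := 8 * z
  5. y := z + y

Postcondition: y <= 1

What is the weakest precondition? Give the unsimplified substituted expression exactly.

Answer: ( ( z * ( x - 5 ) ) + y ) <= 1

Derivation:
post: y <= 1
stmt 5: y := z + y  -- replace 1 occurrence(s) of y with (z + y)
  => ( z + y ) <= 1
stmt 4: x := 8 * z  -- replace 0 occurrence(s) of x with (8 * z)
  => ( z + y ) <= 1
stmt 3: x := x * 8  -- replace 0 occurrence(s) of x with (x * 8)
  => ( z + y ) <= 1
stmt 2: z := z * x  -- replace 1 occurrence(s) of z with (z * x)
  => ( ( z * x ) + y ) <= 1
stmt 1: x := x - 5  -- replace 1 occurrence(s) of x with (x - 5)
  => ( ( z * ( x - 5 ) ) + y ) <= 1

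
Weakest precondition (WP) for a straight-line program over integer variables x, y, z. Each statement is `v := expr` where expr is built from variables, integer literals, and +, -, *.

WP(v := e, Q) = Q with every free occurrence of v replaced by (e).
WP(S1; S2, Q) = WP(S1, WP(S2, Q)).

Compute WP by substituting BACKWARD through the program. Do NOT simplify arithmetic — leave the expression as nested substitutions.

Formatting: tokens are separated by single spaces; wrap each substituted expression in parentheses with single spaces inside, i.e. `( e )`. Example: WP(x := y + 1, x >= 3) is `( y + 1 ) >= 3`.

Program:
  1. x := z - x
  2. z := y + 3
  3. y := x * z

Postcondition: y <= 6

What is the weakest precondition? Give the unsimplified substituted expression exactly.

Answer: ( ( z - x ) * ( y + 3 ) ) <= 6

Derivation:
post: y <= 6
stmt 3: y := x * z  -- replace 1 occurrence(s) of y with (x * z)
  => ( x * z ) <= 6
stmt 2: z := y + 3  -- replace 1 occurrence(s) of z with (y + 3)
  => ( x * ( y + 3 ) ) <= 6
stmt 1: x := z - x  -- replace 1 occurrence(s) of x with (z - x)
  => ( ( z - x ) * ( y + 3 ) ) <= 6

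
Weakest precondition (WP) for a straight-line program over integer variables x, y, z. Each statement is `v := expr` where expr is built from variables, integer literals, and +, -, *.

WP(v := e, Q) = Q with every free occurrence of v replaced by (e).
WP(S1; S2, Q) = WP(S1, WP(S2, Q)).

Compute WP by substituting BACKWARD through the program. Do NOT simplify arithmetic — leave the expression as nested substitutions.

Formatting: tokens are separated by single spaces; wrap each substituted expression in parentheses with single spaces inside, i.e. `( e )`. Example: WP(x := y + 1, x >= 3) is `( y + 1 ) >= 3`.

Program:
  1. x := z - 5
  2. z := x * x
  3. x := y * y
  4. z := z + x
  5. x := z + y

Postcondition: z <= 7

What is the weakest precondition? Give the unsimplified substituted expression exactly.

post: z <= 7
stmt 5: x := z + y  -- replace 0 occurrence(s) of x with (z + y)
  => z <= 7
stmt 4: z := z + x  -- replace 1 occurrence(s) of z with (z + x)
  => ( z + x ) <= 7
stmt 3: x := y * y  -- replace 1 occurrence(s) of x with (y * y)
  => ( z + ( y * y ) ) <= 7
stmt 2: z := x * x  -- replace 1 occurrence(s) of z with (x * x)
  => ( ( x * x ) + ( y * y ) ) <= 7
stmt 1: x := z - 5  -- replace 2 occurrence(s) of x with (z - 5)
  => ( ( ( z - 5 ) * ( z - 5 ) ) + ( y * y ) ) <= 7

Answer: ( ( ( z - 5 ) * ( z - 5 ) ) + ( y * y ) ) <= 7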